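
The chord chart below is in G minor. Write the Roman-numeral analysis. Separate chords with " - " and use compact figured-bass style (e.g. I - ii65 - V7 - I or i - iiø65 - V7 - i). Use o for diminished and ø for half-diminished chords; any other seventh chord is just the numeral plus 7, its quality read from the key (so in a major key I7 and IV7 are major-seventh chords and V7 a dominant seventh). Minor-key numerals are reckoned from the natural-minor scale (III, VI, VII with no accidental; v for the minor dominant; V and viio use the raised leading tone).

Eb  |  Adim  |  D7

VI - iio - V7

Eb: root Eb is the submediant; major triad there is VI.
Adim: root A is the supertonic; diminished triad there is iio.
D7 has root D, degree 5 in G minor, so V7.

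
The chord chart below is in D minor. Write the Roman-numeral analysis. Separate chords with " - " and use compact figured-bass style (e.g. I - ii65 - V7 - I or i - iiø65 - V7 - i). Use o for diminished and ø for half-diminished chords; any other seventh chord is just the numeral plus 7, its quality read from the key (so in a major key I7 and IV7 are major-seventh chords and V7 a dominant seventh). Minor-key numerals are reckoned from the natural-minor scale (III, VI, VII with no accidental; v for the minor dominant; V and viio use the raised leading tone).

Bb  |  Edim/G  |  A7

Bb: root Bb is the submediant; major triad there is VI.
Edim/G: diminished triad on E = scale degree 2 → iio6.
A7 has root A, degree 5 in D minor, so V7.

VI - iio6 - V7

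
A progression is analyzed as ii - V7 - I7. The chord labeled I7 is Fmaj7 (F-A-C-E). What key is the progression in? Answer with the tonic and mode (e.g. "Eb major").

The chord Fmaj7 is a major seventh chord rooted on F; its label is I7.
If F is scale degree 1 and the mode makes that degree carry a major seventh chord, the tonic is F and the mode is major.

F major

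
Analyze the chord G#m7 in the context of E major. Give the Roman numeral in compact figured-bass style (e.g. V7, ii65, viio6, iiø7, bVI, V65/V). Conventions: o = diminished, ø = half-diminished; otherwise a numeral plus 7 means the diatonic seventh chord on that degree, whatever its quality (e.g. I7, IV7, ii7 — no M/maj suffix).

Stacked in thirds the chord is G#-B-D#-F#: a minor seventh chord on G#.
G# is scale degree 3 in E major, and a minor seventh chord on that degree is written iii7.

iii7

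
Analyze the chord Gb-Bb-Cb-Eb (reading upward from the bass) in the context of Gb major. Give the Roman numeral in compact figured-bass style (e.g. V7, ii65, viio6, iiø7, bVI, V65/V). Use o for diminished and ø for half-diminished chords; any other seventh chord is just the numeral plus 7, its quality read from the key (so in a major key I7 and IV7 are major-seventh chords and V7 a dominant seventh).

IV43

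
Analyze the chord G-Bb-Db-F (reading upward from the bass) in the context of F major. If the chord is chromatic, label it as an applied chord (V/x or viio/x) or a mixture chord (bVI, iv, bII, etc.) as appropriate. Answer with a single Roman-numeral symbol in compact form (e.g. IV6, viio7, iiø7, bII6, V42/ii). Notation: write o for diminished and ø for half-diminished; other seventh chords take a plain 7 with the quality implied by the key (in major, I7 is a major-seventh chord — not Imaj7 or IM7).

Stacked in thirds the chord is G-Bb-Db-F: a half-diminished seventh chord on G.
G is the second degree of F major. This is the half-diminished supertonic seventh, borrowed from the parallel minor.

iiø7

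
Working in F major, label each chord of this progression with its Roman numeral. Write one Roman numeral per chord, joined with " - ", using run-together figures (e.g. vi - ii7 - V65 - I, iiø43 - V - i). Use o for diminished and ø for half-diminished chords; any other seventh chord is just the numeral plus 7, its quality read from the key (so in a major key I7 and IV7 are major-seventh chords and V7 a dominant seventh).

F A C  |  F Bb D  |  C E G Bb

F-A-C: major triad on F = scale degree 1 → I.
F-Bb-D has root Bb, degree 4 in F major, so IV64.
C-E-G-Bb has root C, degree 5 in F major, so V7.

I - IV64 - V7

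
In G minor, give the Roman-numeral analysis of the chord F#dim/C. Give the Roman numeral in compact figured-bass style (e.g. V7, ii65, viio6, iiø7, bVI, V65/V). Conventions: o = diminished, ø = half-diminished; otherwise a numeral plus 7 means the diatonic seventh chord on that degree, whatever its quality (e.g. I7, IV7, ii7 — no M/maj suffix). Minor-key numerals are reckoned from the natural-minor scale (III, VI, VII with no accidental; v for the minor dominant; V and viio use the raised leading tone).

Stacked in thirds the chord is F#-A-C: a diminished triad on F#.
In G minor, F# is the leading tone; the diatonic diminished triad there is viio.
With C in the bass the chord is in second inversion, so the figured bass is 64.

viio64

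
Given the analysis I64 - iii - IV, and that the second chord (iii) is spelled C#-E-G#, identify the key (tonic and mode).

A major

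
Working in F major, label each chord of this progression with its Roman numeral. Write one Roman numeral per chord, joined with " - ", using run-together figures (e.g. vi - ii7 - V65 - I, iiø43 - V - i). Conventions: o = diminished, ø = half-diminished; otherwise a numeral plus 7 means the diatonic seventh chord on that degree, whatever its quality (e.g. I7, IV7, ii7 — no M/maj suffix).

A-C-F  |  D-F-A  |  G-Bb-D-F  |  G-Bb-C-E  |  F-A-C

I6 - vi - ii7 - V43 - I

A-C-F: major triad on F = scale degree 1 → I6.
D-F-A: root D is the submediant; minor triad there is vi.
G-Bb-D-F has root G, degree 2 in F major, so ii7.
G-Bb-C-E: dominant seventh chord on C = scale degree 5 → V43.
F-A-C: major triad on F = scale degree 1 → I.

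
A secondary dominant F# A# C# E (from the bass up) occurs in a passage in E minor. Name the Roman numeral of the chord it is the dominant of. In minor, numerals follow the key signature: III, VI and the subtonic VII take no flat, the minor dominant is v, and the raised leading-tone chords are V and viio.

V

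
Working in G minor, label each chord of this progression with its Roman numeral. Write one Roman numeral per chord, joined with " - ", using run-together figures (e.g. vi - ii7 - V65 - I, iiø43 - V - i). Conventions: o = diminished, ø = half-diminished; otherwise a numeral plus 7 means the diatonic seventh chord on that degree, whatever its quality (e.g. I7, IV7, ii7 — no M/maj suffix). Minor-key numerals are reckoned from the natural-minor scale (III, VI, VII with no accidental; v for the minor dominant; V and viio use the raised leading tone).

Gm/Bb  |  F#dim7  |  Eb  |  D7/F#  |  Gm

Gm/Bb: root G is the tonic; minor triad there is i6.
F#dim7: root F# is the leading tone; fully diminished seventh chord there is viio7.
Eb has root Eb, degree 6 in G minor, so VI.
D7/F#: root D is the dominant; dominant seventh chord there is V65.
Gm: minor triad on G = scale degree 1 → i.

i6 - viio7 - VI - V65 - i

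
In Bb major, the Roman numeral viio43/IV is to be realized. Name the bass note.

Ab

The applied chord viio43/IV is rooted on D: D-F-Ab-Cb.
The figure 43 means second inversion — the fifth is in the bass.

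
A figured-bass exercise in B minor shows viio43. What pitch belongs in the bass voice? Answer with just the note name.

E

viio in B minor has root A#; the chord is A#-C#-E-G.
The figure 43 means second inversion — the fifth is in the bass.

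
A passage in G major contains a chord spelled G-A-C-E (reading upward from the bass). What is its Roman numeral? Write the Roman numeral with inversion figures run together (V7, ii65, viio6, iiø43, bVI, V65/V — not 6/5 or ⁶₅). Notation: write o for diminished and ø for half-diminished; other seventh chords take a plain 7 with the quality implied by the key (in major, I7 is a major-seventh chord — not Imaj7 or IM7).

The pitches A-C-E-G form a minor seventh chord rooted on A.
A is scale degree 2 in G major, and a minor seventh chord on that degree is written ii7.
With G in the bass the chord is in third inversion, so the figured bass is 42.

ii42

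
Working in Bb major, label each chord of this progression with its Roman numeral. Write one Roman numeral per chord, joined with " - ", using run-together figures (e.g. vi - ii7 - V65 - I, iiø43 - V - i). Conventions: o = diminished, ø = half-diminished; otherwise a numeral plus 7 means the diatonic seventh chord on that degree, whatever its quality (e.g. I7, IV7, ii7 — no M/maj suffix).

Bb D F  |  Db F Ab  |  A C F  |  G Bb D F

Bb-D-F: root Bb is the tonic; major triad there is I.
Db-F-Ab: Db with this quality isn't in the key; it's bIII, borrowed from the parallel minor.
A-C-F: major triad on F = scale degree 5 → V6.
G-Bb-D-F: minor seventh chord on G = scale degree 6 → vi7.

I - bIII - V6 - vi7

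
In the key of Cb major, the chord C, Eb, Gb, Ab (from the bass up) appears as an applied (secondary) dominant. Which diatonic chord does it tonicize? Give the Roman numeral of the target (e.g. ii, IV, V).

ii

The chord is a dominant seventh chord on Ab.
A dominant resolves down a perfect fifth: Ab → Db. In Cb major, Db is scale degree 2, i.e. ii.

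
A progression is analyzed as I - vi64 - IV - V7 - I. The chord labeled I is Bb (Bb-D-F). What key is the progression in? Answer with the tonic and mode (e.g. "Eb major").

Bb major

The chord Bb is a major triad rooted on Bb; its label is I.
If Bb is scale degree 1 and the mode makes that degree carry a major triad, the tonic is Bb and the mode is major.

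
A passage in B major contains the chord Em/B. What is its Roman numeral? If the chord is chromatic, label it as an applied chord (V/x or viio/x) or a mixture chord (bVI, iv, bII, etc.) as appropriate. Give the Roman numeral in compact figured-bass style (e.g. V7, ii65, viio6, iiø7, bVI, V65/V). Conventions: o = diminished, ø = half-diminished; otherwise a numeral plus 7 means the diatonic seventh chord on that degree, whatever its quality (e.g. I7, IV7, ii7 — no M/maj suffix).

iv64

Stacked in thirds the chord is E-G-B: a minor triad on E.
E is the fourth degree of B major. This is the minor subdominant, borrowed from the parallel minor.
With B in the bass the chord is in second inversion, so the figured bass is 64.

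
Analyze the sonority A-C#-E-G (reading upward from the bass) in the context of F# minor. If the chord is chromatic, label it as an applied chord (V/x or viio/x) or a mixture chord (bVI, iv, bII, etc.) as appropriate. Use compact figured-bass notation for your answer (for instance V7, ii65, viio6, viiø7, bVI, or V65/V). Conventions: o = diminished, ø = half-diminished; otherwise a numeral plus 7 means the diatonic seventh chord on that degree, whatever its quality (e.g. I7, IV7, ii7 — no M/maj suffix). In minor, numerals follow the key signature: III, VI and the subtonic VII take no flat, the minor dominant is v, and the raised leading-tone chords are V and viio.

Stacked in thirds the chord is A-C#-E-G: a dominant seventh chord on A.
A is not a diatonic chord root with this quality in F# minor, but it lies a perfect fifth above D (VI), so the chord functions as an applied dominant of VI.

V7/VI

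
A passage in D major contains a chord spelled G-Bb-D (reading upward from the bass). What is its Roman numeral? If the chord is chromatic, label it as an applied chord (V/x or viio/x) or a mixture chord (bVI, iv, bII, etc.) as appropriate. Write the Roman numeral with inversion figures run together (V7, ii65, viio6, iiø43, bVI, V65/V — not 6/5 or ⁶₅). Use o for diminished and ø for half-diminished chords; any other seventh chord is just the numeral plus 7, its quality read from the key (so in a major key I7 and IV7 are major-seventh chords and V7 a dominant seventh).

iv

Stacked in thirds the chord is G-Bb-D: a minor triad on G.
G is the fourth degree of D major. This is the minor subdominant, borrowed from the parallel minor.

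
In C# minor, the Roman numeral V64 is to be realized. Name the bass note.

D#

V in C# minor has root G#; the chord is G#-B#-D#.
The figure 64 means second inversion — the fifth is in the bass.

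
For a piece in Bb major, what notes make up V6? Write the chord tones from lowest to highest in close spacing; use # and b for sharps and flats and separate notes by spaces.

A C F

The numeral's case and figure indicate a major triad. In Bb major its root, the fifth degree, is F.
That chord is spelled F-A-C.
The figured bass 6 indicates first inversion, placing the third (A) in the bass: A-C-F.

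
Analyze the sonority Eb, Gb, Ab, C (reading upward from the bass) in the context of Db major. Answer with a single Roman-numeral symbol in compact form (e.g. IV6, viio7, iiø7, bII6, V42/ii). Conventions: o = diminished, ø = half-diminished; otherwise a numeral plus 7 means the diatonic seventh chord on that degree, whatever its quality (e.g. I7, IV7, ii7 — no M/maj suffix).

The pitches Ab-C-Eb-Gb form a dominant seventh chord rooted on Ab.
Ab is scale degree 5 in Db major, and a dominant seventh chord on that degree is written V7.
With Eb in the bass the chord is in second inversion, so the figured bass is 43.

V43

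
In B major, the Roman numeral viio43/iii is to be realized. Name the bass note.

G#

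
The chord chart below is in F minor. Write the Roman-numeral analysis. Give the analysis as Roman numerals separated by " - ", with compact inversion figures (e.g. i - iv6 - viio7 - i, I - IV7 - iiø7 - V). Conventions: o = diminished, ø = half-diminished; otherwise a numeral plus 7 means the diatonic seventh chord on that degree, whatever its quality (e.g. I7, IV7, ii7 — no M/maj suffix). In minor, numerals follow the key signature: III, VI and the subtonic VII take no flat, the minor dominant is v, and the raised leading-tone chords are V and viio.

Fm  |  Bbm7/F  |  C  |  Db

i - iv43 - V - VI

Fm: minor triad on F = scale degree 1 → i.
Bbm7/F has root Bb, degree 4 in F minor, so iv43.
C has root C, degree 5 in F minor, so V.
Db: root Db is the submediant; major triad there is VI.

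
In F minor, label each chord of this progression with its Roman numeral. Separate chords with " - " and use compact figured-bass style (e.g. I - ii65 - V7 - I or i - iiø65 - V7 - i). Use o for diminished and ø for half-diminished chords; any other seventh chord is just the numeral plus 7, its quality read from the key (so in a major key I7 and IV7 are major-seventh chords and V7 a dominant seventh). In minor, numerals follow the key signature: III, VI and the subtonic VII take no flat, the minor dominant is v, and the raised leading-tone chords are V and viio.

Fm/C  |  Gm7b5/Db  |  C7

Fm/C: root F is the tonic; minor triad there is i64.
Gm7b5/Db: half-diminished seventh chord on G = scale degree 2 → iiø43.
C7: root C is the dominant; dominant seventh chord there is V7.

i64 - iiø43 - V7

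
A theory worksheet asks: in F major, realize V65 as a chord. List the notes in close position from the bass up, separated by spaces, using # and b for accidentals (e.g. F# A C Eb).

In F major, scale degree 5 is C, and the diatonic chord built there is a dominant seventh chord.
Stacking thirds from C gives C-E-G-Bb.
The figured bass 65 indicates first inversion, placing the third (E) in the bass: E-G-Bb-C.

E G Bb C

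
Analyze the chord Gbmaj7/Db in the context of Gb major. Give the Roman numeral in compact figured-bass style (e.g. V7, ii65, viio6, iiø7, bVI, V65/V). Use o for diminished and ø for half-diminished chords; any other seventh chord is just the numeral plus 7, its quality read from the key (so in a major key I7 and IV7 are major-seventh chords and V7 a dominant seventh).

I43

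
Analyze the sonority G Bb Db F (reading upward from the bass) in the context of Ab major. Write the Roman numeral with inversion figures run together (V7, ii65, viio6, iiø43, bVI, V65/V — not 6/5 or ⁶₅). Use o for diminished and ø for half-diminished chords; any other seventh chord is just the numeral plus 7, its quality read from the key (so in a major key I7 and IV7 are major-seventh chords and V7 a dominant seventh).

viiø7

Stacked in thirds the chord is G-Bb-Db-F: a half-diminished seventh chord on G.
In Ab major, G is the leading tone; the diatonic half-diminished seventh chord there is viiø7.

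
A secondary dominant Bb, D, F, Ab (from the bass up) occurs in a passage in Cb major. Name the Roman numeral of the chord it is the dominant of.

iii

The chord is a dominant seventh chord on Bb.
A dominant resolves down a perfect fifth: Bb → Eb. In Cb major, Eb is scale degree 3, i.e. iii.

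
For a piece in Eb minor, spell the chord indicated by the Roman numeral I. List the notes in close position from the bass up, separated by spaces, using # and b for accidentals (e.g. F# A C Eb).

Eb G Bb

Scale degree 1 in Eb minor is Eb; here the chord built on it is altered to a major triad. I is the major tonic (Picardy third), borrowed from the parallel major.
So the chord is Eb-G-Bb.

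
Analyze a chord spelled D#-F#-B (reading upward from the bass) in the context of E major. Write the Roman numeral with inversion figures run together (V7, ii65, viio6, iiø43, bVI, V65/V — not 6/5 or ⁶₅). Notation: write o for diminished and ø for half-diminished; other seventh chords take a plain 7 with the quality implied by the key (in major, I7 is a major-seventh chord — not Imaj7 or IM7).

Stacked in thirds the chord is B-D#-F#: a major triad on B.
B is scale degree 5 in E major, and a major triad on that degree is written V.
With D# in the bass the chord is in first inversion, so the figured bass is 6.

V6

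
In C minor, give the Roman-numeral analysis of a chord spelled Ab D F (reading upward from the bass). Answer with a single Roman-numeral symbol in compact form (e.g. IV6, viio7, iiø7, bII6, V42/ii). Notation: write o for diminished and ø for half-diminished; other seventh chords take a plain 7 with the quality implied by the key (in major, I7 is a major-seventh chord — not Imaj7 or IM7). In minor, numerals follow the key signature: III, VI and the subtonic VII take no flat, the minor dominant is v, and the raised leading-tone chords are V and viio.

iio64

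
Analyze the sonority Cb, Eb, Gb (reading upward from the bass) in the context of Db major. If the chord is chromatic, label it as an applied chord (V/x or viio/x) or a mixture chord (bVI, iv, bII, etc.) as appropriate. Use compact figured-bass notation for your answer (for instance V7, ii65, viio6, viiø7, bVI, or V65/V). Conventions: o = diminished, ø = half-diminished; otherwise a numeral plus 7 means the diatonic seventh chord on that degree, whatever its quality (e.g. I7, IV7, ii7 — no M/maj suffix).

Stacked in thirds the chord is Cb-Eb-Gb: a major triad on Cb.
Cb is the lowered seventh degree of Db major (diatonic 7 would be C). This is a major triad on the lowered seventh degree (the subtonic), borrowed from the parallel minor.

bVII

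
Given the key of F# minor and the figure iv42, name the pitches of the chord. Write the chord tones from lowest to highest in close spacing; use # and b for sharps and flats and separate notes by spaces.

A B D F#

The numeral's case and figure indicate a minor seventh chord. In F# minor its root, scale degree 4, is B.
Stacking thirds from B gives B-D-F#-A.
The figured bass 42 indicates third inversion, placing the seventh (A) in the bass: A-B-D-F#.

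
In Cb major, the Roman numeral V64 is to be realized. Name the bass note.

Db

V in Cb major has root Gb; the chord is Gb-Bb-Db.
The figure 64 means second inversion — the fifth is in the bass.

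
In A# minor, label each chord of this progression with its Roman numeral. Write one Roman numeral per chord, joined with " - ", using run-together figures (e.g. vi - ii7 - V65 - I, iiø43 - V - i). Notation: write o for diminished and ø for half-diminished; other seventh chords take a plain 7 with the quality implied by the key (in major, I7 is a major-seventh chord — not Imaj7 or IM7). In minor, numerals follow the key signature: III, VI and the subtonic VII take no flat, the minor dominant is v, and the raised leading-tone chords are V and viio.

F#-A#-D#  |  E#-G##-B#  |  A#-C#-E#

F#-A#-D#: root D# is the subdominant; minor triad there is iv6.
E#-G##-B#: root E# is the dominant; major triad there is V.
A#-C#-E# has root A#, degree 1 in A# minor, so i.

iv6 - V - i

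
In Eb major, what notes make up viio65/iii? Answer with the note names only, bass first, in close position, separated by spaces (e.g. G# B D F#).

viio65/iii is a secondary leading-tone chord. The target iii is G in Eb major; the applied chord is rooted a semitone below, on F#.
Building a fully diminished seventh chord on F# gives F#-A-C-Eb.
The figured bass 65 indicates first inversion, placing the third (A) in the bass: A-C-Eb-F#.

A C Eb F#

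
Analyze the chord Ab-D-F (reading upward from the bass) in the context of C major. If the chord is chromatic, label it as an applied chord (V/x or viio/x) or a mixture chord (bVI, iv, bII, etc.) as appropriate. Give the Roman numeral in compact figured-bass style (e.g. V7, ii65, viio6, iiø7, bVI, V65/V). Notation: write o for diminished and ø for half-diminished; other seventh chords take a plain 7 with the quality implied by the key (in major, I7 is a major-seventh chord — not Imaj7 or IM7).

The pitches D-F-Ab form a diminished triad rooted on D.
D is the second degree of C major. This is the diminished supertonic triad, borrowed from the parallel minor.
With Ab in the bass the chord is in second inversion, so the figured bass is 64.

iio64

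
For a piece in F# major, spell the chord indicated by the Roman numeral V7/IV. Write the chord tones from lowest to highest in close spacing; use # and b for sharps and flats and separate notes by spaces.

V7/IV is a secondary dominant — the dominant seventh of IV. IV in F# major is B, so the applied chord's root is F#, a perfect fifth above.
Building a dominant seventh chord on F# gives F#-A#-C#-E.

F# A# C# E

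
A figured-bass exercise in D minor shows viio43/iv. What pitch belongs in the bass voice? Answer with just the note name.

The applied chord viio43/iv is rooted on F#: F#-A-C-Eb.
The figure 43 means second inversion — the fifth is in the bass.

C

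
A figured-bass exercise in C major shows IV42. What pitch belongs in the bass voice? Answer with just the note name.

E

IV in C major has root F; the chord is F-A-C-E.
The figure 42 means third inversion — the seventh is in the bass.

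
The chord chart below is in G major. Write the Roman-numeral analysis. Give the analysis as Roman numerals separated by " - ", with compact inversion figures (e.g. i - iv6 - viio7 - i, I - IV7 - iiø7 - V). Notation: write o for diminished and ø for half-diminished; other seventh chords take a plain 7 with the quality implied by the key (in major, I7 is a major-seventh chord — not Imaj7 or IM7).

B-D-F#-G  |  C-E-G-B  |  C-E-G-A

B-D-F#-G: major seventh chord on G = scale degree 1 → I65.
C-E-G-B: root C is the subdominant; major seventh chord there is IV7.
C-E-G-A: root A is the supertonic; minor seventh chord there is ii65.

I65 - IV7 - ii65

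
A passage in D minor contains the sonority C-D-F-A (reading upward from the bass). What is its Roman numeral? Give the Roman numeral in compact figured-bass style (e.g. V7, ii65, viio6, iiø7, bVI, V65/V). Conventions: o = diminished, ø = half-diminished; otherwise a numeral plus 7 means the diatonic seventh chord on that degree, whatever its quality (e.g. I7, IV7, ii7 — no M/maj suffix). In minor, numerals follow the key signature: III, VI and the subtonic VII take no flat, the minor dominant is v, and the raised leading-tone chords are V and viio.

i42

Stacked in thirds the chord is D-F-A-C: a minor seventh chord on D.
D is scale degree 1 in D minor, and a minor seventh chord on that degree is written i7.
With C in the bass the chord is in third inversion, so the figured bass is 42.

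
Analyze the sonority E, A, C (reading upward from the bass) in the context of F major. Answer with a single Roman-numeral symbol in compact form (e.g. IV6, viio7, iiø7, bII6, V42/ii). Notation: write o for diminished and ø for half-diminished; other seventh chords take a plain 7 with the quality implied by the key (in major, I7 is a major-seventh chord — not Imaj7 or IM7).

iii64

Stacked in thirds the chord is A-C-E: a minor triad on A.
In F major, A is the mediant; the diatonic minor triad there is iii.
With E in the bass the chord is in second inversion, so the figured bass is 64.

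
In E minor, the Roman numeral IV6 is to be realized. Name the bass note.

IV in E minor has root A; the chord is A-C#-E.
The figure 6 means first inversion — the third is in the bass.

C#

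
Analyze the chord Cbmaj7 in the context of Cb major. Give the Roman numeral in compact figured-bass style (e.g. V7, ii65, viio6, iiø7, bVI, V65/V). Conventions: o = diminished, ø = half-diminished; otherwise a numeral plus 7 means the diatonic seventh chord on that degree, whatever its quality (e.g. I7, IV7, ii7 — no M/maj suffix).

The pitches Cb-Eb-Gb-Bb form a major seventh chord rooted on Cb.
Cb is scale degree 1 in Cb major, and a major seventh chord on that degree is written I7.

I7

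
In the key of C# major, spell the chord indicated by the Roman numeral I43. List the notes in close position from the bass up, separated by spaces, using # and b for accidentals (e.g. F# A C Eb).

G# B# C# E#

The numeral's case and figure indicate a major seventh chord. In C# major its root, scale degree 1, is C#.
That chord is spelled C#-E#-G#-B#.
The figured bass 43 indicates second inversion, placing the fifth (G#) in the bass: G#-B#-C#-E#.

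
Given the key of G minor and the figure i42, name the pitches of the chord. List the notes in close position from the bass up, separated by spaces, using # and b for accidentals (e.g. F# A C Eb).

In G minor, the first degree is G, and the diatonic chord built there is a minor seventh chord.
That chord is spelled G-Bb-D-F.
The figured bass 42 indicates third inversion, placing the seventh (F) in the bass: F-G-Bb-D.

F G Bb D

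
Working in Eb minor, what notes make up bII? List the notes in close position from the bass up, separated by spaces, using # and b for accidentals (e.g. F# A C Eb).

bII is the Neapolitan chord — a major triad on the lowered second degree. In Eb minor that root is Fb.
So the chord is Fb-Ab-Cb.

Fb Ab Cb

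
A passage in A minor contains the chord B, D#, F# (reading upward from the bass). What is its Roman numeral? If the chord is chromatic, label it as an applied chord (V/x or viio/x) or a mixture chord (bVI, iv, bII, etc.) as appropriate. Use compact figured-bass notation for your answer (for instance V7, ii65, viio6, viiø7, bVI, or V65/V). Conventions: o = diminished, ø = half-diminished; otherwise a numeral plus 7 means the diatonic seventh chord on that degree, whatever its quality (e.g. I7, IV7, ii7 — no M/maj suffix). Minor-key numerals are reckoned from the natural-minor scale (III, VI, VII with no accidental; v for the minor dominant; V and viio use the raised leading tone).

V/V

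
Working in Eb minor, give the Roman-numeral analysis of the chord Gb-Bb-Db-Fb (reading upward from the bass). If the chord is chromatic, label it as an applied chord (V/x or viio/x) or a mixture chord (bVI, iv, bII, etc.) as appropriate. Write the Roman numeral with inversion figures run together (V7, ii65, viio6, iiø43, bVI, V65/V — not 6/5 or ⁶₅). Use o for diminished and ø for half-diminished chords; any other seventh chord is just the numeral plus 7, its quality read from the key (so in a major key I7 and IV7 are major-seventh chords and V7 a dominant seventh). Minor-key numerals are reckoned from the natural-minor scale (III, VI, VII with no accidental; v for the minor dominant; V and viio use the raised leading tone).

The pitches Gb-Bb-Db-Fb form a dominant seventh chord rooted on Gb.
Gb is not a diatonic chord root with this quality in Eb minor, but it lies a perfect fifth above Cb (VI), so the chord functions as an applied dominant of VI.

V7/VI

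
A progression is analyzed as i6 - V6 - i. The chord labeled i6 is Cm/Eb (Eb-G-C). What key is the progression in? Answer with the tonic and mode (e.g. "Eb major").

C minor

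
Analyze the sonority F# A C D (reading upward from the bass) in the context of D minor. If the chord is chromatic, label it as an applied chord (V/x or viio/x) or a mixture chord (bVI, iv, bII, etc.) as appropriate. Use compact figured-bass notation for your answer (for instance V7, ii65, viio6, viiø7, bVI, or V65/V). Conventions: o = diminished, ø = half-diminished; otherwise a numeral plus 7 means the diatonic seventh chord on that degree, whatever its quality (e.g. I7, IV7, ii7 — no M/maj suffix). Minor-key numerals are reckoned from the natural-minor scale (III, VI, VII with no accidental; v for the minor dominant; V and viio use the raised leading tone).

V65/iv

Stacked in thirds the chord is D-F#-A-C: a dominant seventh chord on D.
D is not a diatonic chord root with this quality in D minor, but it lies a perfect fifth above G (iv), so the chord functions as an applied dominant of iv.
With F# in the bass the chord is in first inversion, so the figured bass is 65.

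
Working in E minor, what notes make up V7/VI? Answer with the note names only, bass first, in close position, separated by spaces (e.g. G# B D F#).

The slash means an applied dominant: we want the dominant of VI. In E minor, VI is C major, and its dominant is built on G.
Building a dominant seventh chord on G gives G-B-D-F.

G B D F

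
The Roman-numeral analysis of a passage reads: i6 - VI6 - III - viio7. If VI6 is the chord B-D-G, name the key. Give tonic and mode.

B minor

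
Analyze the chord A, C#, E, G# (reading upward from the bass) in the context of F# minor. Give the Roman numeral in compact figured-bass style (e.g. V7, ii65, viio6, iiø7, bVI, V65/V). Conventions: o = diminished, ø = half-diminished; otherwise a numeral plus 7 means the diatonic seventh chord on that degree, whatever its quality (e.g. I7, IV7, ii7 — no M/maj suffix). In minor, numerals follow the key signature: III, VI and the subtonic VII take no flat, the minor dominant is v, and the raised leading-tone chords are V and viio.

III7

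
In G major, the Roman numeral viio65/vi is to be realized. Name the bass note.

F#

The applied chord viio65/vi is rooted on D#: D#-F#-A-C.
The figure 65 means first inversion — the third is in the bass.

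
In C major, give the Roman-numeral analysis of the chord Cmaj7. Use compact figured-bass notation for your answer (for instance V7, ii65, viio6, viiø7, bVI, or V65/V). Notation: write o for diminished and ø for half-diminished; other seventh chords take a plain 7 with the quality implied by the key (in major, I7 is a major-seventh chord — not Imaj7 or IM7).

Stacked in thirds the chord is C-E-G-B: a major seventh chord on C.
C is scale degree 1 in C major, and a major seventh chord on that degree is written I7.

I7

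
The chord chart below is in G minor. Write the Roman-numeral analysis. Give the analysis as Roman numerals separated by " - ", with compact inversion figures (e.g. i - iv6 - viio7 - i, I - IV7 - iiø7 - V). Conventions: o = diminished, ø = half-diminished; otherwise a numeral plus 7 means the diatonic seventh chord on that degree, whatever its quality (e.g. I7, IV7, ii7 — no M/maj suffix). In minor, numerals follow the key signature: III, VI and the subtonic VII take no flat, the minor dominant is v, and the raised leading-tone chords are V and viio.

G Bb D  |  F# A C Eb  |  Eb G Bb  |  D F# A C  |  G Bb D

i - viio7 - VI - V7 - i

G-Bb-D has root G, degree 1 in G minor, so i.
F#-A-C-Eb: root F# is the leading tone; fully diminished seventh chord there is viio7.
Eb-G-Bb: major triad on Eb = scale degree 6 → VI.
D-F#-A-C: dominant seventh chord on D = scale degree 5 → V7.
G-Bb-D: minor triad on G = scale degree 1 → i.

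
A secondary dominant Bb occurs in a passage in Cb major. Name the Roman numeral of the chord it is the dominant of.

iii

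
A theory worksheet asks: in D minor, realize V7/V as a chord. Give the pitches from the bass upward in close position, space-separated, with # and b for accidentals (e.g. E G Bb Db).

E G# B D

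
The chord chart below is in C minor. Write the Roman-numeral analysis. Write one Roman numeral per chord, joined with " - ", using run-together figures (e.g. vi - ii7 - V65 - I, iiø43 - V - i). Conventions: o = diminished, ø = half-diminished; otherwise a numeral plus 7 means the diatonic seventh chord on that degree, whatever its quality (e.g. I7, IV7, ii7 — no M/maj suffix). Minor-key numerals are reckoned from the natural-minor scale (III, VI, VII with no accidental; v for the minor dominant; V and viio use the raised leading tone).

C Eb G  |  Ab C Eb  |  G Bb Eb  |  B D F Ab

C-Eb-G: minor triad on C = scale degree 1 → i.
Ab-C-Eb has root Ab, degree 6 in C minor, so VI.
G-Bb-Eb: major triad on Eb = scale degree 3 → III6.
B-D-F-Ab: root B is the leading tone; fully diminished seventh chord there is viio7.

i - VI - III6 - viio7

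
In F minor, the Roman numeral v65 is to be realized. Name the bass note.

v in F minor has root C; the chord is C-Eb-G-Bb.
The figure 65 means first inversion — the third is in the bass.

Eb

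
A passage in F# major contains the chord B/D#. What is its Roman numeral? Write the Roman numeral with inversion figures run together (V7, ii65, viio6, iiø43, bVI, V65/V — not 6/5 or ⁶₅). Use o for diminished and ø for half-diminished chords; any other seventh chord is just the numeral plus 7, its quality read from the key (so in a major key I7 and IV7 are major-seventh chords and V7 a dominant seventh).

IV6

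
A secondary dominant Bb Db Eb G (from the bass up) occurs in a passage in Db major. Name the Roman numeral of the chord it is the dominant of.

V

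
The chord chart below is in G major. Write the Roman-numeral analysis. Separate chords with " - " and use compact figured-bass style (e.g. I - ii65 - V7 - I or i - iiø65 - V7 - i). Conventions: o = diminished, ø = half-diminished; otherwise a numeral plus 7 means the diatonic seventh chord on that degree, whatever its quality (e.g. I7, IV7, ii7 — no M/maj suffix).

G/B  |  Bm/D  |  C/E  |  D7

I6 - iii6 - IV6 - V7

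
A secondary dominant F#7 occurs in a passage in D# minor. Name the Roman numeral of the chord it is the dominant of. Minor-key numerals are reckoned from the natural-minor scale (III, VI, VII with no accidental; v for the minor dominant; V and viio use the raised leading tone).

The chord is a dominant seventh chord on F#.
A dominant resolves down a perfect fifth: F# → B. In D# minor, B is scale degree 6, i.e. VI.

VI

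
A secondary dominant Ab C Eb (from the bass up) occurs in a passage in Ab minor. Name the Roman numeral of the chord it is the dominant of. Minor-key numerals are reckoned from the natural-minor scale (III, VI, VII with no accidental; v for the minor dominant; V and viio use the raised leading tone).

The chord is a major triad on Ab.
A dominant resolves down a perfect fifth: Ab → Db. In Ab minor, Db is scale degree 4, i.e. iv.

iv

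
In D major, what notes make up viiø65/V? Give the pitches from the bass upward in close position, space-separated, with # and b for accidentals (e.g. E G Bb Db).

viiø65/V is a secondary leading-tone chord. The target V is A in D major; the applied chord is rooted a semitone below, on G#.
Building a half-diminished seventh chord on G# gives G#-B-D-F#.
The figured bass 65 indicates first inversion, placing the third (B) in the bass: B-D-F#-G#.

B D F# G#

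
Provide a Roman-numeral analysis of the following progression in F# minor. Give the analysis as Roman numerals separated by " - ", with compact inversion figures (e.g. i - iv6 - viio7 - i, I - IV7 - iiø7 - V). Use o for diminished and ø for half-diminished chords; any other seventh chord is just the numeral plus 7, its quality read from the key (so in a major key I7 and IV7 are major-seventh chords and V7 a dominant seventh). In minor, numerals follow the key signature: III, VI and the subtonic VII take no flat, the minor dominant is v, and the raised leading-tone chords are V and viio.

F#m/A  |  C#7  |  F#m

F#m/A: minor triad on F# = scale degree 1 → i6.
C#7: root C# is the dominant; dominant seventh chord there is V7.
F#m: root F# is the tonic; minor triad there is i.

i6 - V7 - i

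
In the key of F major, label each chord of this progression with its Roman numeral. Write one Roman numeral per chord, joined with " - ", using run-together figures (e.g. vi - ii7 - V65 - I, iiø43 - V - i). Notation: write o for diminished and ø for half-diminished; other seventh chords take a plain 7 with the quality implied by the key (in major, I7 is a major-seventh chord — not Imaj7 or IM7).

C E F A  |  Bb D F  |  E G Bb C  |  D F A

C-E-F-A has root F, degree 1 in F major, so I43.
Bb-D-F has root Bb, degree 4 in F major, so IV.
E-G-Bb-C has root C, degree 5 in F major, so V65.
D-F-A: root D is the submediant; minor triad there is vi.

I43 - IV - V65 - vi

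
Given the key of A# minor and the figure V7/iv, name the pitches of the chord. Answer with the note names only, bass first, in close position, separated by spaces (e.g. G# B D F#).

A# C## E# G#

The slash means an applied dominant: we want the dominant of iv. In A# minor, iv is D# minor, and its dominant is built on A#.
Building a dominant seventh chord on A# gives A#-C##-E#-G#.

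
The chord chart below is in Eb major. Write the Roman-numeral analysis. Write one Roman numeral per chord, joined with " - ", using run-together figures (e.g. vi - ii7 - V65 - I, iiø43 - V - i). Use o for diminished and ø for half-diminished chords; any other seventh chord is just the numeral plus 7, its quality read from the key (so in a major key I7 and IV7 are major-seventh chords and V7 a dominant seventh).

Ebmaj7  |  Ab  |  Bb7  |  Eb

I7 - IV - V7 - I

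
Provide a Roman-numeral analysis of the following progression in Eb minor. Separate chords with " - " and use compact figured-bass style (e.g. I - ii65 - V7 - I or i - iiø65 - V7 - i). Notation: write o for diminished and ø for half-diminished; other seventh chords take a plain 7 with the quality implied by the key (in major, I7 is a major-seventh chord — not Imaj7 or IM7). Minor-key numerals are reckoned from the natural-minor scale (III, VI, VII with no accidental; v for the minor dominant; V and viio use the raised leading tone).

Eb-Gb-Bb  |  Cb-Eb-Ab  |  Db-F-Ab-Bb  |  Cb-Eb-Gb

i - iv6 - v65 - VI

Eb-Gb-Bb: minor triad on Eb = scale degree 1 → i.
Cb-Eb-Ab: root Ab is the subdominant; minor triad there is iv6.
Db-F-Ab-Bb: minor seventh chord on Bb = scale degree 5 → v65.
Cb-Eb-Gb has root Cb, degree 6 in Eb minor, so VI.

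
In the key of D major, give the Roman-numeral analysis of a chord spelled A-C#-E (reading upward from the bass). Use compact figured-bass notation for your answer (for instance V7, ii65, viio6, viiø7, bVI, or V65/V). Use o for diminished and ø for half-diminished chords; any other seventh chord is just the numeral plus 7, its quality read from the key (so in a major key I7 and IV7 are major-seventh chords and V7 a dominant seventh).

V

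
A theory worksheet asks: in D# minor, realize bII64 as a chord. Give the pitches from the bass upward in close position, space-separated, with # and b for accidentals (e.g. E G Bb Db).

Scale degree 2 in D# minor is E#; lowering it a half step gives E. bII64 is the Neapolitan chord — a major triad on the lowered second degree.
So the chord is E-G#-B, a major triad.
With the 64 figure the chord is in second inversion; from the bass B upward in close position it reads B-E-G#.

B E G#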